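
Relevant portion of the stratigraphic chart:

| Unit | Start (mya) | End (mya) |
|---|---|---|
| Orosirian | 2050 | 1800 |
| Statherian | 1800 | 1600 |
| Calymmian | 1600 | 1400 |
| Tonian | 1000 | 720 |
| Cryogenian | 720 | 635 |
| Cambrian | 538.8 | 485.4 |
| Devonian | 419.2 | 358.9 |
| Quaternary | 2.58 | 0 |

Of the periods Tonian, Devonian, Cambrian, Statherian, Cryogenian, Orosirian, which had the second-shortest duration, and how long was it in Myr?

Start − end for each: Tonian 1000 − 720 = 280; Devonian 419.2 − 358.9 = 60.3; Cambrian 538.8 − 485.4 = 53.4; Statherian 1800 − 1600 = 200; Cryogenian 720 − 635 = 85; Orosirian 2050 − 1800 = 250.
Ranking these from shortest: Cambrian < Devonian < Cryogenian < Statherian < Orosirian < Tonian.
Position 2 in that ranking is Devonian, which lasted 60.3 Myr.

Devonian, 60.3 million years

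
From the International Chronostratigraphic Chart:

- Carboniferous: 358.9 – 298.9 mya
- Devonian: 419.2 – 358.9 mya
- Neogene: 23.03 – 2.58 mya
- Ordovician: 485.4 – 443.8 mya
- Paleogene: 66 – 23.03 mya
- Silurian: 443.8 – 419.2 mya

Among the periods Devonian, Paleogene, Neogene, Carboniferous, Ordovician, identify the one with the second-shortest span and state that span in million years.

Durations: Devonian 60.3; Paleogene 42.97; Neogene 20.45; Carboniferous 60; Ordovician 41.6 Myr.
Sorted shortest-first: Neogene (20.45), Ordovician (41.6), Paleogene (42.97), Carboniferous (60), Devonian (60.3).
The second shortest is Ordovician at 41.6 Myr.

Ordovician, 41.6 million years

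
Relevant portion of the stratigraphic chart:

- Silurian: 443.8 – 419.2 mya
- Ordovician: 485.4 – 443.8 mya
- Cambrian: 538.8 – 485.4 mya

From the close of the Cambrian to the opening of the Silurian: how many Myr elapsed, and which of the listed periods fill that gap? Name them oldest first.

41.6 million years; Ordovician

End of Cambrian = 485.4 Ma; start of Silurian = 443.8 Ma.
Gap = 485.4 − 443.8 = 41.6 Myr.
Periods wholly inside 485.4–443.8 Ma: Ordovician (485.4–443.8).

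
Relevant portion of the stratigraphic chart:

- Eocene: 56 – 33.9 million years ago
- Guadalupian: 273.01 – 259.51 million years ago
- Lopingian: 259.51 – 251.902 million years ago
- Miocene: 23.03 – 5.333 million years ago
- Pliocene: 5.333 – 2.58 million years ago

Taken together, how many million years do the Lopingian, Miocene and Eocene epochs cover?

Duration is start − end for each: (259.51 − 251.902) + (23.03 − 5.333) + (56 − 33.9).
That is 7.608 + 17.697 + 22.1, which totals 47.405 million years.

47.405 million years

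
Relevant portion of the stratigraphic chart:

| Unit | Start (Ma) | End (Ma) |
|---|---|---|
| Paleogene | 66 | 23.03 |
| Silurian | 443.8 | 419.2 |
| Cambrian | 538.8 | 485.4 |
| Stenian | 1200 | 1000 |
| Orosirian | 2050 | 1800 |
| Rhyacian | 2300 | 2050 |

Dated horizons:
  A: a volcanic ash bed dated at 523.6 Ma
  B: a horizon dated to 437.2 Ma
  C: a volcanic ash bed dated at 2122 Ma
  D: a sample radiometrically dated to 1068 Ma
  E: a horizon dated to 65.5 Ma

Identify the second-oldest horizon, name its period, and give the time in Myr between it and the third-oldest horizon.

D, in the Stenian; 544.4 million years to A

Sorted oldest-first by Ma: C (2122), D (1068), A (523.6), B (437.2), E (65.5).
The second oldest is D at 1068 Ma, which lies in 1200–1000 Ma: the Stenian.
The third oldest is A at 523.6 Ma; separation = |1068 − 523.6| = 544.4 Myr.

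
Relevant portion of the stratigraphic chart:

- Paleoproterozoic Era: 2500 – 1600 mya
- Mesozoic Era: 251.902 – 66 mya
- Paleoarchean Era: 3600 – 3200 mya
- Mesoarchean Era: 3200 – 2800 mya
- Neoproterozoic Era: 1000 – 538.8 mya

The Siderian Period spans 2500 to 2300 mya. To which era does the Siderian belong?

The Siderian (2500–2300 Ma) lies entirely within 2500–1600 Ma, the Paleoproterozoic Era.

Paleoproterozoic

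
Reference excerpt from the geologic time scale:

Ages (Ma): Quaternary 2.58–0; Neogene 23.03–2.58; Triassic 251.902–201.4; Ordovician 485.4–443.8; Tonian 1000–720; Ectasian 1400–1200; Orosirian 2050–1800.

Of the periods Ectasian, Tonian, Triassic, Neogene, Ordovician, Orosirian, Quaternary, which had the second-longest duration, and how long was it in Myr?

Durations: Ectasian 200; Tonian 280; Triassic 50.502; Neogene 20.45; Ordovician 41.6; Orosirian 250; Quaternary 2.58 Myr.
Sorted longest-first: Tonian (280), Orosirian (250), Ectasian (200), Triassic (50.502), Ordovician (41.6), Neogene (20.45), Quaternary (2.58).
The second longest is Orosirian at 250 Myr.

Orosirian, 250 million years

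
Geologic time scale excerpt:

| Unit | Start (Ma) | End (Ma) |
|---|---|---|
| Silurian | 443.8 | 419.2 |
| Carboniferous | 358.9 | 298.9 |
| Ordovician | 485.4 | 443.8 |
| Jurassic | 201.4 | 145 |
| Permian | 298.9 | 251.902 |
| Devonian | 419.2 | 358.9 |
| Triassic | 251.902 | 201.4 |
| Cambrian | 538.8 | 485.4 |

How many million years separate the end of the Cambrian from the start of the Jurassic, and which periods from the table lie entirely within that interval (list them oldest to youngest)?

284 million years; Ordovician, Silurian, Devonian, Carboniferous, Permian, Triassic

The Cambrian closes at 485.4 Ma and the Jurassic opens at 201.4 Ma, so the interval is 485.4 − 201.4 = 284 Myr.
A period fits inside if it starts at or after 485.4 Ma and ends at or before 201.4 Ma; oldest first that gives Ordovician, Silurian, Devonian, Carboniferous, Permian, Triassic.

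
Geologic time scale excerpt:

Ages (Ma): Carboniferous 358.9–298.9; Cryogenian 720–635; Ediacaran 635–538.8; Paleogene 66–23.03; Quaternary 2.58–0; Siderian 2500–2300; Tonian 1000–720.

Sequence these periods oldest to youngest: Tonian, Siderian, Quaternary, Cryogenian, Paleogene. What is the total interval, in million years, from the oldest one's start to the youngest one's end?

From the excerpt: Tonian 1000–720; Siderian 2500–2300; Quaternary 2.58–0; Cryogenian 720–635; Paleogene 66–23.03 (Ma).
Larger Ma is earlier, so the oldest is Siderian and the youngest is Quaternary; oldest to youngest: Siderian, Tonian, Cryogenian, Paleogene, Quaternary.
Oldest start 2500 minus youngest end 0 gives 2500 Myr overall.

Siderian, Tonian, Cryogenian, Paleogene, Quaternary; total span 2500 Myr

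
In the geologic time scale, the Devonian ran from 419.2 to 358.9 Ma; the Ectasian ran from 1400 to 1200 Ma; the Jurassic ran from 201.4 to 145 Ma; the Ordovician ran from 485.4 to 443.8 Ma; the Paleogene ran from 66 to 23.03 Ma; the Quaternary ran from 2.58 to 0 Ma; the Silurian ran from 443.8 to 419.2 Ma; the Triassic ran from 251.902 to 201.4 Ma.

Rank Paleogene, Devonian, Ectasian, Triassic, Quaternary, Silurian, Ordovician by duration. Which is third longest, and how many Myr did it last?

Triassic, 50.502 million years

Start − end for each: Paleogene 66 − 23.03 = 42.97; Devonian 419.2 − 358.9 = 60.3; Ectasian 1400 − 1200 = 200; Triassic 251.902 − 201.4 = 50.502; Quaternary 2.58 − 0 = 2.58; Silurian 443.8 − 419.2 = 24.6; Ordovician 485.4 − 443.8 = 41.6.
Ranking these from longest: Ectasian > Devonian > Triassic > Paleogene > Ordovician > Silurian > Quaternary.
Position 3 in that ranking is Triassic, which lasted 50.502 Myr.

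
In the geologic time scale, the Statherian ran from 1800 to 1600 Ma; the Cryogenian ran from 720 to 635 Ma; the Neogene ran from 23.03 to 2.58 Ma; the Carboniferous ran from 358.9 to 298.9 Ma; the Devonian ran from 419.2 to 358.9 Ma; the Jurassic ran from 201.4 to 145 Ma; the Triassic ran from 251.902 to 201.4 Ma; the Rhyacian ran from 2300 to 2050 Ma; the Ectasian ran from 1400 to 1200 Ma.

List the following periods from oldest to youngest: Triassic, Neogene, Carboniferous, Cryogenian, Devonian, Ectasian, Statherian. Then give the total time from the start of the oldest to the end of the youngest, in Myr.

Statherian, Ectasian, Cryogenian, Devonian, Carboniferous, Triassic, Neogene; total span 1797.42 Myr

From the excerpt: Triassic 251.902–201.4; Neogene 23.03–2.58; Carboniferous 358.9–298.9; Cryogenian 720–635; Devonian 419.2–358.9; Ectasian 1400–1200; Statherian 1800–1600 (Ma).
Larger Ma is earlier, so the oldest is Statherian and the youngest is Neogene; oldest to youngest: Statherian, Ectasian, Cryogenian, Devonian, Carboniferous, Triassic, Neogene.
Oldest start 1800 minus youngest end 2.58 gives 1797.42 Myr overall.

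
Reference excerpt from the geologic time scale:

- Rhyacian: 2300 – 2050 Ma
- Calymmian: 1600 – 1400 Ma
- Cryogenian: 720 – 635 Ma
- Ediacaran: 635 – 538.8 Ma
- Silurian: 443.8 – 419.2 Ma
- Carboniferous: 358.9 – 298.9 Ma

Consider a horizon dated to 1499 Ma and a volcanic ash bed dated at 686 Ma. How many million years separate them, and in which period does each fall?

Elapsed time: 1499 − 686 = 813 Myr.
1499 Ma lies within 1600–1400 Ma: Calymmian.
686 Ma lies within 720–635 Ma: Cryogenian.

813 million years apart; the first in the Calymmian, the second in the Cryogenian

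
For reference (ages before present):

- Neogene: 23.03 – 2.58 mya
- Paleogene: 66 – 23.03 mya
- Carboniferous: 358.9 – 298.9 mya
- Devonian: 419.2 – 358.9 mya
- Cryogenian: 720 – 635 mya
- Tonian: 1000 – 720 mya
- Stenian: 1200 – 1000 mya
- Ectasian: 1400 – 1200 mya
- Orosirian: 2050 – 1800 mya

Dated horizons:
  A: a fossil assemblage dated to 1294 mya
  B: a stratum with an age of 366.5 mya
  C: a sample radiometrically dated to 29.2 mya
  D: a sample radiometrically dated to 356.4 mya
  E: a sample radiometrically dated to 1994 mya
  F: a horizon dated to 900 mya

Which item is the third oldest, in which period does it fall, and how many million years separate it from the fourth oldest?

Sorted oldest-first by Ma: E (1994), A (1294), F (900), B (366.5), D (356.4), C (29.2).
The third oldest is F at 900 Ma, which lies in 1000–720 Ma: the Tonian.
The fourth oldest is B at 366.5 Ma; separation = |900 − 366.5| = 533.5 Myr.

F, in the Tonian; 533.5 million years to B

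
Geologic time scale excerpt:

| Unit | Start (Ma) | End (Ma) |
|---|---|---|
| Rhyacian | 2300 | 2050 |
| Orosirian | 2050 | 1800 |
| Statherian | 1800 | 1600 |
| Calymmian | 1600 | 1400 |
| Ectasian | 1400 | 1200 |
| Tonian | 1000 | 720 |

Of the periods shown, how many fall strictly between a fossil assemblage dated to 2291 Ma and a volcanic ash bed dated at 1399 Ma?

3

The older date is 2291 Ma and the younger is 1399 Ma.
Periods with start < 2291 and end > 1399 Ma: Orosirian (2050–1800), Statherian (1800–1600), Calymmian (1600–1400).
That is 3 complete periods.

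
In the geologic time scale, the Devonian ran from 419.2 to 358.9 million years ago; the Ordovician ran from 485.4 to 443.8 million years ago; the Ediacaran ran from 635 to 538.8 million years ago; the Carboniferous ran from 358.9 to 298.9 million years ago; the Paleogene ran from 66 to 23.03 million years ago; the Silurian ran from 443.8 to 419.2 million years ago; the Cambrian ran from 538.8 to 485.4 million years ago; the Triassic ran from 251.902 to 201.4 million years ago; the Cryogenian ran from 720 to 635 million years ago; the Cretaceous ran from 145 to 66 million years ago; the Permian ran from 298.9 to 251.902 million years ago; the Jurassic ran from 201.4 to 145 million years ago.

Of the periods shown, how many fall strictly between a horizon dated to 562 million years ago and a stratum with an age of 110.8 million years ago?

8

The older date is 562 Ma and the younger is 110.8 Ma.
Periods with start < 562 and end > 110.8 Ma: Cambrian (538.8–485.4), Ordovician (485.4–443.8), Silurian (443.8–419.2), Devonian (419.2–358.9), Carboniferous (358.9–298.9), Permian (298.9–251.902), Triassic (251.902–201.4), Jurassic (201.4–145).
That is 8 complete periods.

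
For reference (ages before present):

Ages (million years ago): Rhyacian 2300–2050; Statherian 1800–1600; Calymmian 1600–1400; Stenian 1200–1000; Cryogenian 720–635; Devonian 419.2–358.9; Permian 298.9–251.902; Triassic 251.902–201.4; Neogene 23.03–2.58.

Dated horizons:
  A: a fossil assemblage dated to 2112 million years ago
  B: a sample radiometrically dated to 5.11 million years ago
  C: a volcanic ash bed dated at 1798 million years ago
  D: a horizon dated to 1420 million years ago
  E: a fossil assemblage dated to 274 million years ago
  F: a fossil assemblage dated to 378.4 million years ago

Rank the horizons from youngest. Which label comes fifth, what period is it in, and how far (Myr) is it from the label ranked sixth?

Smaller Ma means younger, so youngest first: B 5.11 < E 274 < F 378.4 < D 1420 < C 1798 < A 2112.
Counting 5 along gives C (1798 Ma); the excerpt puts that inside the Statherian, 1800–1600 Ma.
Next in line is A (2112 Ma), and 2112 − 1798 = 314 Myr.

C, in the Statherian; 314 million years to A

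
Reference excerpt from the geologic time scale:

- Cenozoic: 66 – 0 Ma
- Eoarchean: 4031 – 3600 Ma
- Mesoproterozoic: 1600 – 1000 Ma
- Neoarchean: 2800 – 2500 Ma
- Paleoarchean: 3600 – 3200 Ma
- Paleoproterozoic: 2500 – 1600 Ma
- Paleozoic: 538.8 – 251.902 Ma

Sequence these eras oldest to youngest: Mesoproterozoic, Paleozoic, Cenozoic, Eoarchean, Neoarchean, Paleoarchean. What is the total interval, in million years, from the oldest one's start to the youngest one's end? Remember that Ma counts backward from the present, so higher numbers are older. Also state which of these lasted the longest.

Start ages (Ma): Eoarchean 4031, Paleoarchean 3600, Neoarchean 2800, Mesoproterozoic 1600, Paleozoic 538.8, Cenozoic 66.
Ordered oldest to youngest: Eoarchean, Paleoarchean, Neoarchean, Mesoproterozoic, Paleozoic, Cenozoic.
Span = 4031 − 0 = 4031 Myr.
Durations: Paleozoic 286.898, Neoarchean 300, Cenozoic 66, Paleoarchean 400, Mesoproterozoic 600, Eoarchean 431 → longest is Mesoproterozoic (600 Myr).

Eoarchean → Paleoarchean → Neoarchean → Mesoproterozoic → Paleozoic → Cenozoic; total span 4031 Myr; longest is Mesoproterozoic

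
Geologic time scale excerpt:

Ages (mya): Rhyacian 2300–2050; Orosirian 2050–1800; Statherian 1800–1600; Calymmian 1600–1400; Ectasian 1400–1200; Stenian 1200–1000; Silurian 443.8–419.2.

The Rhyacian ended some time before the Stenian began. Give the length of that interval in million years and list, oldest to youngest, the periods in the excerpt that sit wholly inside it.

850 million years; Orosirian, Statherian, Calymmian, Ectasian

The Rhyacian closes at 2050 Ma and the Stenian opens at 1200 Ma, so the interval is 2050 − 1200 = 850 Myr.
A period fits inside if it starts at or after 2050 Ma and ends at or before 1200 Ma; oldest first that gives Orosirian, Statherian, Calymmian, Ectasian.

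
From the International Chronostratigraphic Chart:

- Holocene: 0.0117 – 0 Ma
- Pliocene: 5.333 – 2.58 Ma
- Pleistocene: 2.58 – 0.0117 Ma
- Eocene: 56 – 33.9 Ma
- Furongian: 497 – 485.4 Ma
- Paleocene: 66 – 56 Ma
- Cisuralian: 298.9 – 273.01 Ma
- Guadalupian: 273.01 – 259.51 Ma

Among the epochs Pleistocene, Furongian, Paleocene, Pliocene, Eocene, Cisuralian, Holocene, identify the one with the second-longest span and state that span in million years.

Start − end for each: Pleistocene 2.58 − 0.0117 = 2.5683; Furongian 497 − 485.4 = 11.6; Paleocene 66 − 56 = 10; Pliocene 5.333 − 2.58 = 2.753; Eocene 56 − 33.9 = 22.1; Cisuralian 298.9 − 273.01 = 25.89; Holocene 0.0117 − 0 = 0.0117.
Ranking these from longest: Cisuralian > Eocene > Furongian > Paleocene > Pliocene > Pleistocene > Holocene.
Position 2 in that ranking is Eocene, which lasted 22.1 Myr.

Eocene, 22.1 million years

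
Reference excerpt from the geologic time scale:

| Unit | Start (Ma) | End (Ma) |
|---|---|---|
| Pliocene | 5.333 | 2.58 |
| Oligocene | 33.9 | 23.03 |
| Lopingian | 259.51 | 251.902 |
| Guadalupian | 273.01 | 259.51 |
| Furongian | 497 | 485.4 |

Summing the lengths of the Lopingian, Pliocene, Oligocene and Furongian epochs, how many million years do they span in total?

32.831 million years

Each duration: Lopingian = 7.608; Pliocene = 2.753; Oligocene = 10.87; Furongian = 11.6.
Sum: 7.608 + 2.753 + 10.87 + 11.6 = 32.831 Myr.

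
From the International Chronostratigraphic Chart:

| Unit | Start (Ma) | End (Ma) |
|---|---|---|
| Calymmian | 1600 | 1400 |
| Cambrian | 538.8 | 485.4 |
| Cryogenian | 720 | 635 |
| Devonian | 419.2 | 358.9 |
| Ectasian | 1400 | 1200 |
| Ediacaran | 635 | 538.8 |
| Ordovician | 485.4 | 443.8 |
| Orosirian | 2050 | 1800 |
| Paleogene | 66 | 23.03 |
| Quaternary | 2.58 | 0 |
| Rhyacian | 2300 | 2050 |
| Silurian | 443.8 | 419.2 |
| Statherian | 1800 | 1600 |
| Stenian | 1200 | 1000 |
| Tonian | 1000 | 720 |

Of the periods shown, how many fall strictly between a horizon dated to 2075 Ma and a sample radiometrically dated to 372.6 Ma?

11

The older date is 2075 Ma and the younger is 372.6 Ma.
Periods with start < 2075 and end > 372.6 Ma: Orosirian (2050–1800), Statherian (1800–1600), Calymmian (1600–1400), Ectasian (1400–1200), Stenian (1200–1000), Tonian (1000–720), Cryogenian (720–635), Ediacaran (635–538.8), Cambrian (538.8–485.4), Ordovician (485.4–443.8), Silurian (443.8–419.2).
That is 11 complete periods.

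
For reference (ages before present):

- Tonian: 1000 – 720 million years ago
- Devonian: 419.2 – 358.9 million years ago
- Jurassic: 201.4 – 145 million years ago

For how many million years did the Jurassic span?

201.4 − 145 = 56.4 million years.

56.4 million years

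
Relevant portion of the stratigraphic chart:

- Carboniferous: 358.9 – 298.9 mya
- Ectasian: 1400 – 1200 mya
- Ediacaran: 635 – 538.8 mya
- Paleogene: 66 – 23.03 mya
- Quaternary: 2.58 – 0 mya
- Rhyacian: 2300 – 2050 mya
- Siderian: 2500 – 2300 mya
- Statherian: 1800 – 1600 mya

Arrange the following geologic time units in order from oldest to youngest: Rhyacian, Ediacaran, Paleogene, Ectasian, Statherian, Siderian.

Sorting by start age (descending Ma, since larger Ma = older): Siderian began 2500, Rhyacian began 2300, Statherian began 1800, Ectasian began 1400, Ediacaran began 635, Paleogene began 66.

Siderian, then Rhyacian, then Statherian, then Ectasian, then Ediacaran, then Paleogene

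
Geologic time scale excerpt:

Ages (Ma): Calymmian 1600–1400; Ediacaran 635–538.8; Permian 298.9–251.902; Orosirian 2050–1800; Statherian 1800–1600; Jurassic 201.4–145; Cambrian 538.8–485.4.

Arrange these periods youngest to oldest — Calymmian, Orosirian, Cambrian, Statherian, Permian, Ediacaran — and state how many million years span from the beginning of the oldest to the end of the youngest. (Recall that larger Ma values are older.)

Permian → Cambrian → Ediacaran → Calymmian → Statherian → Orosirian; total span 1798.098 Myr

From the excerpt: Calymmian 1600–1400; Orosirian 2050–1800; Cambrian 538.8–485.4; Statherian 1800–1600; Permian 298.9–251.902; Ediacaran 635–538.8 (Ma).
Larger Ma is earlier, so the oldest is Orosirian and the youngest is Permian; youngest to oldest: Permian, Cambrian, Ediacaran, Calymmian, Statherian, Orosirian.
Oldest start 2050 minus youngest end 251.902 gives 1798.098 Myr overall.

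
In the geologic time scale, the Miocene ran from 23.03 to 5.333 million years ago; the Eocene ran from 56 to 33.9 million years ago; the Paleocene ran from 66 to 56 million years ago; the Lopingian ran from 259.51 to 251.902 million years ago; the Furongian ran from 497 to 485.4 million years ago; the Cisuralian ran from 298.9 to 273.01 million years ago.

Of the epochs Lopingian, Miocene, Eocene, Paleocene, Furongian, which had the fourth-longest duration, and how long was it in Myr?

Paleocene, 10 million years

Durations: Lopingian 7.608; Miocene 17.697; Eocene 22.1; Paleocene 10; Furongian 11.6 Myr.
Sorted longest-first: Eocene (22.1), Miocene (17.697), Furongian (11.6), Paleocene (10), Lopingian (7.608).
The fourth longest is Paleocene at 10 Myr.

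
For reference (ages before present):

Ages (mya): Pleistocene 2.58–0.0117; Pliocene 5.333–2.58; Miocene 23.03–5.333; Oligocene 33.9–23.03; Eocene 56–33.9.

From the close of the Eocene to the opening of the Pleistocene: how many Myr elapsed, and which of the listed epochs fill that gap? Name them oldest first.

31.32 million years; Oligocene, Miocene, Pliocene

End of Eocene = 33.9 Ma; start of Pleistocene = 2.58 Ma.
Gap = 33.9 − 2.58 = 31.32 Myr.
Epochs wholly inside 33.9–2.58 Ma: Oligocene (33.9–23.03), Miocene (23.03–5.333), Pliocene (5.333–2.58).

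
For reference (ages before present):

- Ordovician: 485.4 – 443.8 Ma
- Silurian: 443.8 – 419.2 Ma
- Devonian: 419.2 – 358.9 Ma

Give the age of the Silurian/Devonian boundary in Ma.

The Silurian ends and the Devonian begins at 419.2 Ma.

419.2 Ma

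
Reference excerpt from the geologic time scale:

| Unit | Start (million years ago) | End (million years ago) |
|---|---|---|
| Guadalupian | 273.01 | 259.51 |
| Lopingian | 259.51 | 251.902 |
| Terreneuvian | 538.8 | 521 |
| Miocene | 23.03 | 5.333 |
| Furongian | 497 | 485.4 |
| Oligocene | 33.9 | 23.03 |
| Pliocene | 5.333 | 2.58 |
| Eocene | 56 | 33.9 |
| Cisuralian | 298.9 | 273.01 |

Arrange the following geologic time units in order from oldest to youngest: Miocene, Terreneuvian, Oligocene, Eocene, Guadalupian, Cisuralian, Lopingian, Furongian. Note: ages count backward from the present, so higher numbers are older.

Terreneuvian, Furongian, Cisuralian, Guadalupian, Lopingian, Eocene, Oligocene, Miocene

The oldest of these is Terreneuvian (starts 538.8 Ma) and the youngest is Miocene (ends 5.333 Ma).
In between, by decreasing start age: Furongian (497), Cisuralian (298.9), Guadalupian (273.01), Lopingian (259.51), Eocene (56), Oligocene (33.9).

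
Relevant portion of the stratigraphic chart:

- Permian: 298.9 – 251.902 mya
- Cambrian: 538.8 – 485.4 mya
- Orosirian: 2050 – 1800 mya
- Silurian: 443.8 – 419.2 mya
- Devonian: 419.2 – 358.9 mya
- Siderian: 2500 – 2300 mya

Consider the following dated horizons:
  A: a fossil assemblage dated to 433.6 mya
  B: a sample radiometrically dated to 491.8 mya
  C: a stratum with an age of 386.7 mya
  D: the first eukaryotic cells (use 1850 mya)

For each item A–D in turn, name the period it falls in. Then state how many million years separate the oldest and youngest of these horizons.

Match each age against the start–end ranges in the excerpt: A = 433.6 Ma → Silurian (443.8–419.2); B = 491.8 Ma → Cambrian (538.8–485.4); C = 386.7 Ma → Devonian (419.2–358.9); D = 1850 Ma → Orosirian (2050–1800).
The largest age is 1850 Ma and the smallest is 386.7 Ma; their difference is 1463.3 Myr.

A — Silurian; B — Cambrian; C — Devonian; D — Orosirian; span 1463.3 million years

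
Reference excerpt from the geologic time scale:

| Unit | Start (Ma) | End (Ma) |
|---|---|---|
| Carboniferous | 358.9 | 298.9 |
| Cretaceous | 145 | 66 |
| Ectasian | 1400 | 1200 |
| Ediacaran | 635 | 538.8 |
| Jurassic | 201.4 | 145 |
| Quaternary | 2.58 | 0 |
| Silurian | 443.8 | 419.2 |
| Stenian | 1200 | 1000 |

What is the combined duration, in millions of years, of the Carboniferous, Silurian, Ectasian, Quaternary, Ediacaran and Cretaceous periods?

462.38 million years

Duration is start − end for each: (358.9 − 298.9) + (443.8 − 419.2) + (1400 − 1200) + (2.58 − 0) + (635 − 538.8) + (145 − 66).
That is 60 + 24.6 + 200 + 2.58 + 96.2 + 79, which totals 462.38 million years.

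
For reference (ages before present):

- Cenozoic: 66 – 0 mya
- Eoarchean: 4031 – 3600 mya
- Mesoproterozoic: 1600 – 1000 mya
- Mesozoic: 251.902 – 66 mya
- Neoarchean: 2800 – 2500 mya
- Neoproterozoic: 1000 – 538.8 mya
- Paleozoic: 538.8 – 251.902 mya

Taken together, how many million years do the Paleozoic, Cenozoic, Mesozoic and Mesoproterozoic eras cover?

Duration is start − end for each: (538.8 − 251.902) + (66 − 0) + (251.902 − 66) + (1600 − 1000).
That is 286.898 + 66 + 185.902 + 600, which totals 1138.8 million years.

1138.8 million years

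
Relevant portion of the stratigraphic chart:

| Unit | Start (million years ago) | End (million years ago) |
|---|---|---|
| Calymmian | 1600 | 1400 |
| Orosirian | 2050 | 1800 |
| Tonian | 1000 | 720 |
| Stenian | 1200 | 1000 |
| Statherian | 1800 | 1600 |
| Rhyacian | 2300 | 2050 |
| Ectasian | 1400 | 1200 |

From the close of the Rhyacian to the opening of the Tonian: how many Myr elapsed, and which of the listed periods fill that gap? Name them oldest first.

1050 million years; Orosirian, Statherian, Calymmian, Ectasian, Stenian

The Rhyacian closes at 2050 Ma and the Tonian opens at 1000 Ma, so the interval is 2050 − 1000 = 1050 Myr.
A period fits inside if it starts at or after 2050 Ma and ends at or before 1000 Ma; oldest first that gives Orosirian, Statherian, Calymmian, Ectasian, Stenian.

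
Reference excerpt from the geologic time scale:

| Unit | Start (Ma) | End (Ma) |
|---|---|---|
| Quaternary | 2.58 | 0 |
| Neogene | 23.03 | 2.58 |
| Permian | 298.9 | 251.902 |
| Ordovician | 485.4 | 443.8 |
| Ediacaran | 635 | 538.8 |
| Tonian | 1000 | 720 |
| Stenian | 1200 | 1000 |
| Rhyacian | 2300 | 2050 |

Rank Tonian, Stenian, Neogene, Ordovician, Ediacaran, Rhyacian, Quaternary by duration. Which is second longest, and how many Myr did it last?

Rhyacian, 250 million years

Durations: Tonian 280; Stenian 200; Neogene 20.45; Ordovician 41.6; Ediacaran 96.2; Rhyacian 250; Quaternary 2.58 Myr.
Sorted longest-first: Tonian (280), Rhyacian (250), Stenian (200), Ediacaran (96.2), Ordovician (41.6), Neogene (20.45), Quaternary (2.58).
The second longest is Rhyacian at 250 Myr.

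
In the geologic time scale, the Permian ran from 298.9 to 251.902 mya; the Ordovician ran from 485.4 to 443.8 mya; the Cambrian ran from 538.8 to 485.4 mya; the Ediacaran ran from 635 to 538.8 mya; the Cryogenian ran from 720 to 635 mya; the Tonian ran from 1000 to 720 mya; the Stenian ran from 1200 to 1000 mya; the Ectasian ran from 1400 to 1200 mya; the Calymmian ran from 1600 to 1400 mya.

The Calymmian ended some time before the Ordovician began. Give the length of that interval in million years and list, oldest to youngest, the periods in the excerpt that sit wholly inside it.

914.6 million years; Ectasian, Stenian, Tonian, Cryogenian, Ediacaran, Cambrian

The Calymmian closes at 1400 Ma and the Ordovician opens at 485.4 Ma, so the interval is 1400 − 485.4 = 914.6 Myr.
A period fits inside if it starts at or after 1400 Ma and ends at or before 485.4 Ma; oldest first that gives Ectasian, Stenian, Tonian, Cryogenian, Ediacaran, Cambrian.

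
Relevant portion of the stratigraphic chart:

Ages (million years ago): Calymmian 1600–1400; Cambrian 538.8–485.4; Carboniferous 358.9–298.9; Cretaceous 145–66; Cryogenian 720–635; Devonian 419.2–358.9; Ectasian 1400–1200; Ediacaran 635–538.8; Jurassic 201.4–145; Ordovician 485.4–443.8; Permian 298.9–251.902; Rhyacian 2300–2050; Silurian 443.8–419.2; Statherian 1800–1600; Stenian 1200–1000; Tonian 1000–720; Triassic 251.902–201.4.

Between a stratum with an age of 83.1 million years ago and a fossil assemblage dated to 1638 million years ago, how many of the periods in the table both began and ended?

14

The older date is 1638 Ma and the younger is 83.1 Ma.
Periods with start < 1638 and end > 83.1 Ma: Calymmian (1600–1400), Ectasian (1400–1200), Stenian (1200–1000), Tonian (1000–720), Cryogenian (720–635), Ediacaran (635–538.8), Cambrian (538.8–485.4), Ordovician (485.4–443.8), Silurian (443.8–419.2), Devonian (419.2–358.9), Carboniferous (358.9–298.9), Permian (298.9–251.902), Triassic (251.902–201.4), Jurassic (201.4–145).
That is 14 complete periods.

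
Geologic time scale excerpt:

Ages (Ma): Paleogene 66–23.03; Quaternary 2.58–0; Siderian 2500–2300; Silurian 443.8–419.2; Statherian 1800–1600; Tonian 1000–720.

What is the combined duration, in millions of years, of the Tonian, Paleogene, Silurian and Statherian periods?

Duration is start − end for each: (1000 − 720) + (66 − 23.03) + (443.8 − 419.2) + (1800 − 1600).
That is 280 + 42.97 + 24.6 + 200, which totals 547.57 million years.

547.57 million years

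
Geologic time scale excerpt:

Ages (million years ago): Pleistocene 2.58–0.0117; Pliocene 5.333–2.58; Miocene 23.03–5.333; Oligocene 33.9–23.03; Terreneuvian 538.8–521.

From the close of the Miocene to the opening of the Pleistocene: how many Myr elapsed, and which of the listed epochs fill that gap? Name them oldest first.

2.753 million years; Pliocene

End of Miocene = 5.333 Ma; start of Pleistocene = 2.58 Ma.
Gap = 5.333 − 2.58 = 2.753 Myr.
Epochs wholly inside 5.333–2.58 Ma: Pliocene (5.333–2.58).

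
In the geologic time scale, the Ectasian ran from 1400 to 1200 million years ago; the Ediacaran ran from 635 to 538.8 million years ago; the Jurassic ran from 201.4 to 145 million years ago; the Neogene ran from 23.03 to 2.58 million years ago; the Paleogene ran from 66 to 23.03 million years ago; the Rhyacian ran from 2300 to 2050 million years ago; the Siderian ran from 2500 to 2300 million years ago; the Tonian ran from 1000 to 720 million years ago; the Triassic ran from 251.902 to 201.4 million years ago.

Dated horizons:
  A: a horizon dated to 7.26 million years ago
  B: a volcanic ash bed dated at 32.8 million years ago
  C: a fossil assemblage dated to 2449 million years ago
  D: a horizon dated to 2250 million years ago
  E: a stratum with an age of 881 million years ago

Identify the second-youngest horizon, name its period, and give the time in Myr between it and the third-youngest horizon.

Smaller Ma means younger, so youngest first: A 7.26 < B 32.8 < E 881 < D 2250 < C 2449.
Counting 2 along gives B (32.8 Ma); the excerpt puts that inside the Paleogene, 66–23.03 Ma.
Next in line is E (881 Ma), and 881 − 32.8 = 848.2 Myr.

B, in the Paleogene; 848.2 million years to E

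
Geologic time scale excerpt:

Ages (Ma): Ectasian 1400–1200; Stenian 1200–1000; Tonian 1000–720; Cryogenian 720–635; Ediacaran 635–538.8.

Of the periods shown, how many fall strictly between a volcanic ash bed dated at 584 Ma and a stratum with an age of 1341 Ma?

1341 Ma sits inside the Ectasian (1400–1200) and 584 Ma inside the Ediacaran (635–538.8); neither of those is wholly between the two dates.
The listed periods lying completely between them are Stenian, Tonian, Cryogenian — 3 in all.

3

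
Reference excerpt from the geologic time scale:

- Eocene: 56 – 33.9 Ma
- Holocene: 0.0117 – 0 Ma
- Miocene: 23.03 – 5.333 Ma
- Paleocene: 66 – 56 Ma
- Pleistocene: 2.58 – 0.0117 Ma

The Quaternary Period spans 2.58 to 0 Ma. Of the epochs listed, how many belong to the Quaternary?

Epochs inside 2.58–0 Ma: Pleistocene, Holocene — 2 in total.

2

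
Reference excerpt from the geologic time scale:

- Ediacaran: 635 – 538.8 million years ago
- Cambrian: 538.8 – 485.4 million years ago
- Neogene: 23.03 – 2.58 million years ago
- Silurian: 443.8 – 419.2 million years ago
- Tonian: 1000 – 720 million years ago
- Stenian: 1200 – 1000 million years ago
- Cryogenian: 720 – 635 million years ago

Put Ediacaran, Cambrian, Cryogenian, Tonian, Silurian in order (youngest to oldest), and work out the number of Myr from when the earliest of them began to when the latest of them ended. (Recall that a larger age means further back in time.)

From the excerpt: Ediacaran 635–538.8; Cambrian 538.8–485.4; Cryogenian 720–635; Tonian 1000–720; Silurian 443.8–419.2 (Ma).
Larger Ma is earlier, so the oldest is Tonian and the youngest is Silurian; youngest to oldest: Silurian, Cambrian, Ediacaran, Cryogenian, Tonian.
Oldest start 1000 minus youngest end 419.2 gives 580.8 Myr overall.

Silurian → Cambrian → Ediacaran → Cryogenian → Tonian; total span 580.8 Myr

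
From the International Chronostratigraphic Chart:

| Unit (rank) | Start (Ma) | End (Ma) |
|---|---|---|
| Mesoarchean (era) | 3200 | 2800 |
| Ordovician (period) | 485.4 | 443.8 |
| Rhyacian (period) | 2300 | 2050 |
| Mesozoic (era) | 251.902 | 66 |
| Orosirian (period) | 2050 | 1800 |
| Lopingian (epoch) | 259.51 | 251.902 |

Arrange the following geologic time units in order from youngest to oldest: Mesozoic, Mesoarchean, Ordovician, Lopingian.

Mesozoic, Lopingian, Ordovician, Mesoarchean

Sorting by start age (ascending Ma, since larger Ma = older): Mesozoic began 251.902, Lopingian began 259.51, Ordovician began 485.4, Mesoarchean began 3200.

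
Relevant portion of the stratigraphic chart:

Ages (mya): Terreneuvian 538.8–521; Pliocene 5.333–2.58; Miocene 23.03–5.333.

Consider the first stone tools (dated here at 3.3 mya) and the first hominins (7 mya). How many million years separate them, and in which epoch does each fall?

3.7 million years apart; the first in the Pliocene, the second in the Miocene

Elapsed time: 7 − 3.3 = 3.7 Myr.
3.3 Ma lies within 5.333–2.58 Ma: Pliocene.
7 Ma lies within 23.03–5.333 Ma: Miocene.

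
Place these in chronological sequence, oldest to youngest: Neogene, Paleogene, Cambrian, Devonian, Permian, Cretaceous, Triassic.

Cambrian, Devonian, Permian, Triassic, Cretaceous, Paleogene, Neogene

Era membership (oldest first within each) — Paleozoic: Cambrian, Devonian, Permian; Mesozoic: Triassic, Cretaceous; Cenozoic: Paleogene, Neogene. Paleozoic precedes Mesozoic, which precedes Cenozoic. Concatenating the groups in that era order gives oldest to youngest directly.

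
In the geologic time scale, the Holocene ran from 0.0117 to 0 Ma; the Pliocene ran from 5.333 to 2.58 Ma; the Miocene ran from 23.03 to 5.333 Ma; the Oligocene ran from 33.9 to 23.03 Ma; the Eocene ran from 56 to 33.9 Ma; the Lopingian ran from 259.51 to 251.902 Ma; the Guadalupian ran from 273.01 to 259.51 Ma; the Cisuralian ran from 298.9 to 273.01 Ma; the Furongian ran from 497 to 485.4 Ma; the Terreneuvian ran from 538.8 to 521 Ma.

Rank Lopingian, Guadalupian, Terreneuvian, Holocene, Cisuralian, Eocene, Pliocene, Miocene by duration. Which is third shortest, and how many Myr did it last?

Lopingian, 7.608 million years

Start − end for each: Lopingian 259.51 − 251.902 = 7.608; Guadalupian 273.01 − 259.51 = 13.5; Terreneuvian 538.8 − 521 = 17.8; Holocene 0.0117 − 0 = 0.0117; Cisuralian 298.9 − 273.01 = 25.89; Eocene 56 − 33.9 = 22.1; Pliocene 5.333 − 2.58 = 2.753; Miocene 23.03 − 5.333 = 17.697.
Ranking these from shortest: Holocene < Pliocene < Lopingian < Guadalupian < Miocene < Terreneuvian < Eocene < Cisuralian.
Position 3 in that ranking is Lopingian, which lasted 7.608 Myr.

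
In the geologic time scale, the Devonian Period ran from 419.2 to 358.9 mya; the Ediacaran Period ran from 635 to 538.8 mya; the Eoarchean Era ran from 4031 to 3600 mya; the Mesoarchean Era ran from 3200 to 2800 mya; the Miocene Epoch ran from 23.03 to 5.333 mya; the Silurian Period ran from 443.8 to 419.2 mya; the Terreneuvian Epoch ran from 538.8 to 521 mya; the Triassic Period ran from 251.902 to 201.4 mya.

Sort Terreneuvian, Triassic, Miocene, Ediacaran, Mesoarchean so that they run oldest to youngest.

Mesoarchean → Ediacaran → Terreneuvian → Triassic → Miocene

The oldest of these is Mesoarchean (starts 3200 Ma) and the youngest is Miocene (ends 5.333 Ma).
In between, by decreasing start age: Ediacaran (635), Terreneuvian (538.8), Triassic (251.902).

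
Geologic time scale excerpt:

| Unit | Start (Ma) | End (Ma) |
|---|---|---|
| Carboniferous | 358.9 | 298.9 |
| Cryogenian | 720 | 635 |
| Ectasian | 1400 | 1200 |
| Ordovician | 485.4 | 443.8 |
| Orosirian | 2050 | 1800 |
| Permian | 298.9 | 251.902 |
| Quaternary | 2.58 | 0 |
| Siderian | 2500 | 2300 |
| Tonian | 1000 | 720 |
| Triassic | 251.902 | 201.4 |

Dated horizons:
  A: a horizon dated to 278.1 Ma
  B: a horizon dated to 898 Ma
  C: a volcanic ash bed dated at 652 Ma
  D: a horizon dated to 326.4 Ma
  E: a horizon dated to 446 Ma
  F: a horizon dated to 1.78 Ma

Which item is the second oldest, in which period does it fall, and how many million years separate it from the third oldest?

Sorted oldest-first by Ma: B (898), C (652), E (446), D (326.4), A (278.1), F (1.78).
The second oldest is C at 652 Ma, which lies in 720–635 Ma: the Cryogenian.
The third oldest is E at 446 Ma; separation = |652 − 446| = 206 Myr.

C, in the Cryogenian; 206 million years to E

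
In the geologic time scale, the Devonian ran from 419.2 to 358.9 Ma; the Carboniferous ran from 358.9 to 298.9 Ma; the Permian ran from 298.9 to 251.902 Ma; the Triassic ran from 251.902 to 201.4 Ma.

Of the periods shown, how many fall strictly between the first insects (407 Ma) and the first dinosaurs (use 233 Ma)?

The older date is 407 Ma and the younger is 233 Ma.
Periods with start < 407 and end > 233 Ma: Carboniferous (358.9–298.9), Permian (298.9–251.902).
That is 2 complete periods.

2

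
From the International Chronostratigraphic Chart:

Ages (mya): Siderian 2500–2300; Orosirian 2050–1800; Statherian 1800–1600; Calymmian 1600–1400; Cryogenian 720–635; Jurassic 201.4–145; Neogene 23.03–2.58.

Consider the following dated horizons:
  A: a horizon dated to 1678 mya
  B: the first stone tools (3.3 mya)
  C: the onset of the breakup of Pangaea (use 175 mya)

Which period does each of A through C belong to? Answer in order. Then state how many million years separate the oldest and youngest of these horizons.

A — Statherian; B — Neogene; C — Jurassic; span 1674.7 million years

A: 1678 Ma lies in 1800–1600 Ma, so Statherian.
B: 3.3 Ma lies in 23.03–2.58 Ma, so Neogene.
C: 175 Ma lies in 201.4–145 Ma, so Jurassic.
Oldest = 1678 Ma, youngest = 3.3 Ma → span 1674.7 Myr.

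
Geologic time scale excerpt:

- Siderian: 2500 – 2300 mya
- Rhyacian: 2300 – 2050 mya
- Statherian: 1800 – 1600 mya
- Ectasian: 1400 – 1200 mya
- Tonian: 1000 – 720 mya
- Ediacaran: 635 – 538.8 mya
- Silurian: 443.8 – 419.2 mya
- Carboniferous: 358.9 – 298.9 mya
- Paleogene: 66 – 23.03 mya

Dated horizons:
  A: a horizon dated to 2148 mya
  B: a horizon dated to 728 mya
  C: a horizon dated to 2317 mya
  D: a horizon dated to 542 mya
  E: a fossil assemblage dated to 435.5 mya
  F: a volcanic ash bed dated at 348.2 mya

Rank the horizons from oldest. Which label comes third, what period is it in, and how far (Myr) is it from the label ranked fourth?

B, in the Tonian; 186 million years to D

Larger Ma means older, so oldest first: C 2317 > A 2148 > B 728 > D 542 > E 435.5 > F 348.2.
Counting 3 along gives B (728 Ma); the excerpt puts that inside the Tonian, 1000–720 Ma.
Next in line is D (542 Ma), and 728 − 542 = 186 Myr.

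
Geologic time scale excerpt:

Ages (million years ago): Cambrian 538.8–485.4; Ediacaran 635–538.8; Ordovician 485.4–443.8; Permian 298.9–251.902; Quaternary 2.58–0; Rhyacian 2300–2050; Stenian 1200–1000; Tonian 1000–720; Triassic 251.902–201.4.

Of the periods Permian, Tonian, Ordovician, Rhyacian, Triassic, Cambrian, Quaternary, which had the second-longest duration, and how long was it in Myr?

Durations: Permian 46.998; Tonian 280; Ordovician 41.6; Rhyacian 250; Triassic 50.502; Cambrian 53.4; Quaternary 2.58 Myr.
Sorted longest-first: Tonian (280), Rhyacian (250), Cambrian (53.4), Triassic (50.502), Permian (46.998), Ordovician (41.6), Quaternary (2.58).
The second longest is Rhyacian at 250 Myr.

Rhyacian, 250 million years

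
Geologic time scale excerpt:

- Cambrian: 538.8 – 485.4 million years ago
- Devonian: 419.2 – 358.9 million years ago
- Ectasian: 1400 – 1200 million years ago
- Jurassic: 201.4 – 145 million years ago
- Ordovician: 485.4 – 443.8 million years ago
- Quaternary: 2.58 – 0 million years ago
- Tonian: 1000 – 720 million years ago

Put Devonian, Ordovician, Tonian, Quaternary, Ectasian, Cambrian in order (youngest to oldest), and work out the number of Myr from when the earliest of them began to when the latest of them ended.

Quaternary, Devonian, Ordovician, Cambrian, Tonian, Ectasian; total span 1400 Myr

From the excerpt: Devonian 419.2–358.9; Ordovician 485.4–443.8; Tonian 1000–720; Quaternary 2.58–0; Ectasian 1400–1200; Cambrian 538.8–485.4 (Ma).
Larger Ma is earlier, so the oldest is Ectasian and the youngest is Quaternary; youngest to oldest: Quaternary, Devonian, Ordovician, Cambrian, Tonian, Ectasian.
Oldest start 1400 minus youngest end 0 gives 1400 Myr overall.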